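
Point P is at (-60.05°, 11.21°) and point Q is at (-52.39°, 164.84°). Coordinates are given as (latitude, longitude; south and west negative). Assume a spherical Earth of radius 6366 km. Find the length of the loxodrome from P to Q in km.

9490 km

Δψ = ln[tan(π/4+φ₂/2)/tan(π/4+φ₁/2)] = +0.2414;  Δφ = +0.1337 rad,  Δλ = +2.6813 rad
q = Δφ/Δψ = 0.5537
d = R·√(Δφ² + q²Δλ²) = 6366·1.49076 = 9490 km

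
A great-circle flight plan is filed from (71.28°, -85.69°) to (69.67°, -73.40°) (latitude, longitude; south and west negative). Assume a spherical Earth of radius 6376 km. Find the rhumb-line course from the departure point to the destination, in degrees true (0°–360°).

111.4°

Δψ = ln[tan(π/4+φ₂/2)/tan(π/4+φ₁/2)] = -0.0841
Δλ = +0.2145 rad (taken the short way round)
course = atan2(Δλ, Δψ) = 111.41°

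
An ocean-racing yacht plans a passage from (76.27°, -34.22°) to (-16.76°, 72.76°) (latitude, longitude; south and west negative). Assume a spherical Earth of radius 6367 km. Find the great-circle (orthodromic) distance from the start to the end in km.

12254 km

Haversine: a = sin²(Δφ/2)+cos φ₁ cos φ₂ sin²(Δλ/2) = 0.67325;  σ = 2·atan2(√a,√(1−a))
σ = 110.273° → d = Rσ = 6367·1.92463 = 12254 km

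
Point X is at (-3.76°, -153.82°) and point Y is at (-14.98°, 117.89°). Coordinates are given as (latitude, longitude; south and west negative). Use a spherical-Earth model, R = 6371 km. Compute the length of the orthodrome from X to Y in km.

cos σ = sin φ₁ sin φ₂ + cos φ₁ cos φ₂ cos Δλ
      = sin(-3.76°)sin(-14.98°) + cos(-3.76°)cos(-14.98°)cos(-88.29°) = 0.0457
σ = 87.380° → d = Rσ = 6371·1.52507 = 9716 km

9716 km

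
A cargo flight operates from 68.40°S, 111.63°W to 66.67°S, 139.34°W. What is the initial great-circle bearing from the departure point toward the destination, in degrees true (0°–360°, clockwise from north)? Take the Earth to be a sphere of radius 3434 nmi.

θ = atan2( sin Δλ·cos φ₂ ,  cos φ₁ sin φ₂ − sin φ₁ cos φ₂ cos Δλ )
  = atan2(-0.1842, -0.0120) = 266.26°

266.3°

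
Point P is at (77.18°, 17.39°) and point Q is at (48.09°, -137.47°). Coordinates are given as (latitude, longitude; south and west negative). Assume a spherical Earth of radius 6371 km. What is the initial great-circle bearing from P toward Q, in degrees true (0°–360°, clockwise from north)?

N = sin Δλ·cos φ₂ = -0.2838;  D = cos φ₁ sin φ₂ − sin φ₁ cos φ₂ cos Δλ = +0.7547
initial course = atan2(N, D) = 339.39°

339.4°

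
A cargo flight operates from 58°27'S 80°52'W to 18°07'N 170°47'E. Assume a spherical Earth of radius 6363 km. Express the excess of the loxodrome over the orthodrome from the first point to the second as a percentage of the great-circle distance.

3.7%

Great circle: σ = 2.0060 rad → d_gc = Rσ = 12763.9 km
Rhumb: Δφ = +1.3363, Δλ = -1.8911, Δψ = +1.5857, q = Δφ/Δψ = 0.8428 → d_rh = R√(Δφ²+q²Δλ²) = 13234.0 km
Excess = (13234.0 − 12763.9) / 12763.9 = 470.1 / 12763.9 = 3.68% ≈ 3.7%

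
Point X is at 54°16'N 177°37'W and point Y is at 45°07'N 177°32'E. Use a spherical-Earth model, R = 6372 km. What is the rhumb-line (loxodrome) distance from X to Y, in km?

1075 km

Δψ = ln[tan(π/4+φ₂/2)/tan(π/4+φ₁/2)] = -0.2479;  Δφ = -0.1597 rad,  Δλ = -0.0846 rad
q = Δφ/Δψ = 0.6443
d = R·√(Δφ² + q²Δλ²) = 6372·0.16875 = 1075 km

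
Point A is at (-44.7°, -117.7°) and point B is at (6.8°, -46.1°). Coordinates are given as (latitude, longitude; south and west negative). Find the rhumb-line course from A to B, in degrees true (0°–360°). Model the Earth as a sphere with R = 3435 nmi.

Meridional parts: M(φ₁)=-0.8740, M(φ₂)=+0.1190 → ΔM = +0.9930;  Δλ = +1.2497 rad
tan C = Δλ / ΔM = +1.2585 → C = 51.53°

51.5°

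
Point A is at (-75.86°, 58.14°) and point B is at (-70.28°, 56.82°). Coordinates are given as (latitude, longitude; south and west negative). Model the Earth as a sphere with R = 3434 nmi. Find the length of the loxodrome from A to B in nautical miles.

335 nmi

Δψ = ln[tan(π/4+φ₂/2)/tan(π/4+φ₁/2)] = +0.3375;  Δφ = +0.0974 rad,  Δλ = -0.0230 rad
q = Δφ/Δψ = 0.2886
d = R·√(Δφ² + q²Δλ²) = 3434·0.09762 = 335 nmi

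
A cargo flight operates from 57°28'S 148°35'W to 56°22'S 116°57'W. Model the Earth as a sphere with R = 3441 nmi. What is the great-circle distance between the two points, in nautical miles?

1030 nmi

cos σ = sin φ₁ sin φ₂ + cos φ₁ cos φ₂ cos Δλ
      = sin(-57.47°)sin(-56.37°) + cos(-57.47°)cos(-56.37°)cos(31.63°) = 0.9556
σ = 17.146° → d = Rσ = 3441·0.29925 = 1030 nmi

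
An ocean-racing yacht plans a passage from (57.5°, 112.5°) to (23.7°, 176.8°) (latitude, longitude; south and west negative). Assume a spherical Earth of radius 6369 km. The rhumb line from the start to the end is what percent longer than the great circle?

2.5%

Great circle: σ = 0.9856 rad → d_gc = Rσ = 6277.4 km
Rhumb: Δφ = -0.5899, Δλ = +1.1222, Δψ = -0.8068, q = Δφ/Δψ = 0.7312 → d_rh = R√(Δφ²+q²Δλ²) = 6436.4 km
Excess = (6436.4 − 6277.4) / 6277.4 = 159.0 / 6277.4 = 2.53% ≈ 2.5%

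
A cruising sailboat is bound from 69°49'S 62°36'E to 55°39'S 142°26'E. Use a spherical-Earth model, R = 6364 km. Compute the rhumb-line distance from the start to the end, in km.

4273 km

Δψ = ln[tan(π/4+φ₂/2)/tan(π/4+φ₁/2)] = +0.5519;  Δφ = +0.2473 rad,  Δλ = +1.3934 rad
q = Δφ/Δψ = 0.4480
d = R·√(Δφ² + q²Δλ²) = 6364·0.67139 = 4273 km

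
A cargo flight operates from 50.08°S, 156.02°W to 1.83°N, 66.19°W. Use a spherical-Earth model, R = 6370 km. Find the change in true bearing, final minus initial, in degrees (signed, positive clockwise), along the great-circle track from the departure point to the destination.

-48.8°

At departure: θ₁ = atan2(sin Δλ cos φ₂, cos φ₁ sin φ₂ − sin φ₁ cos φ₂ cos Δλ) = 88.70°
At arrival: θ₂ = atan2(sin Δλ cos φ₁, −cos φ₂ sin φ₁ + sin φ₂ cos φ₁ cos Δλ) = 39.93°
Δθ = θ₂ − θ₁ = -48.8°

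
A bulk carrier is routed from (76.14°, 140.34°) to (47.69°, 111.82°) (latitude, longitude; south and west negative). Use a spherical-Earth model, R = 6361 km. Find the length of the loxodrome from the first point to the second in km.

Δψ = ln[tan(π/4+φ₂/2)/tan(π/4+φ₁/2)] = -1.1581;  Δφ = -0.4965 rad,  Δλ = -0.4978 rad
q = Δφ/Δψ = 0.4288
d = R·√(Δφ² + q²Δλ²) = 6361·0.54047 = 3438 km

3438 km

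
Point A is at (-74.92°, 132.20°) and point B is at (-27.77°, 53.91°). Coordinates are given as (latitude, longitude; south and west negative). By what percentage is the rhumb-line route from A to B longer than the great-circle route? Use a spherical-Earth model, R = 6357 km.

5.4%

Great circle: σ = 1.0511 rad → d_gc = Rσ = 6682.0 km
Rhumb: Δφ = +0.8229, Δλ = -1.3664, Δψ = +1.5174, q = Δφ/Δψ = 0.5423 → d_rh = R√(Δφ²+q²Δλ²) = 7039.9 km
Excess = (7039.9 − 6682.0) / 6682.0 = 357.9 / 6682.0 = 5.36% ≈ 5.4%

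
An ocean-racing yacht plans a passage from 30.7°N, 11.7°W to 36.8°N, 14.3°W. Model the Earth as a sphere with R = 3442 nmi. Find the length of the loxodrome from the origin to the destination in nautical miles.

389 nmi

Δψ = ln[tan(π/4+φ₂/2)/tan(π/4+φ₁/2)] = +0.1282;  Δφ = +0.1065 rad,  Δλ = -0.0454 rad
q = Δφ/Δψ = 0.8307
d = R·√(Δφ² + q²Δλ²) = 3442·0.11294 = 389 nmi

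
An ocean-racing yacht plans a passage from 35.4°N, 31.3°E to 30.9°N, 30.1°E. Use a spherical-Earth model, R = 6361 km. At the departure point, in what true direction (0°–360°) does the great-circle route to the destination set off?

N = sin Δλ·cos φ₂ = -0.0180;  D = cos φ₁ sin φ₂ − sin φ₁ cos φ₂ cos Δλ = -0.0784
initial course = atan2(N, D) = 192.92°

192.9°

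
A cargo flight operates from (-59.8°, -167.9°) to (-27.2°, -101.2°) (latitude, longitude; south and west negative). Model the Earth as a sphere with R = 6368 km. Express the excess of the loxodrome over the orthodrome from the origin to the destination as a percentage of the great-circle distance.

Great circle: σ = 0.9618 rad → d_gc = Rσ = 6124.9 km
Rhumb: Δφ = +0.5690, Δλ = +1.1641, Δψ = +0.8164, q = Δφ/Δψ = 0.6970 → d_rh = R√(Δφ²+q²Δλ²) = 6310.6 km
Excess = (6310.6 − 6124.9) / 6124.9 = 185.7 / 6124.9 = 3.03% ≈ 3.0%

3.0%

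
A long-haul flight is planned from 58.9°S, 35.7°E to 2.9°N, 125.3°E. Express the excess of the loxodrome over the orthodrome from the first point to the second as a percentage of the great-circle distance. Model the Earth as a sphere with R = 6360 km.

3.4%

Great circle: σ = 1.6105 rad → d_gc = Rσ = 10242.9 km
Rhumb: Δφ = +1.0786, Δλ = +1.5638, Δψ = +1.3298, q = Δφ/Δψ = 0.8111 → d_rh = R√(Δφ²+q²Δλ²) = 10589.5 km
Excess = (10589.5 − 10242.9) / 10242.9 = 346.6 / 10242.9 = 3.38% ≈ 3.4%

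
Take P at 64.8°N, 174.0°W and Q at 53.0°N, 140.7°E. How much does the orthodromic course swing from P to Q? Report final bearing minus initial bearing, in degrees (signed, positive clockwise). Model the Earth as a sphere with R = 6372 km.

At departure: θ₁ = atan2(sin Δλ cos φ₂, cos φ₁ sin φ₂ − sin φ₁ cos φ₂ cos Δλ) = 264.26°
At arrival: θ₂ = atan2(sin Δλ cos φ₁, −cos φ₂ sin φ₁ + sin φ₂ cos φ₁ cos Δλ) = 224.74°
Δθ = θ₂ − θ₁ = -39.5°

-39.5°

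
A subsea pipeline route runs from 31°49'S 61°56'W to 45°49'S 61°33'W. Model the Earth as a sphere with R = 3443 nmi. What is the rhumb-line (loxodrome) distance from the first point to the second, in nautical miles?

841 nmi

Δψ = ln[tan(π/4+φ₂/2)/tan(π/4+φ₁/2)] = -0.3154;  Δφ = -0.2443 rad,  Δλ = +0.0067 rad
q = Δφ/Δψ = 0.7747
d = R·√(Δφ² + q²Δλ²) = 3443·0.24440 = 841 nmi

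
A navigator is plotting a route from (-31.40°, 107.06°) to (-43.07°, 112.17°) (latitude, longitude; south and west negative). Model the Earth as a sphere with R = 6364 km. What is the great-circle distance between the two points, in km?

cos σ = sin φ₁ sin φ₂ + cos φ₁ cos φ₂ cos Δλ
      = sin(-31.40°)sin(-43.07°) + cos(-31.40°)cos(-43.07°)cos(5.11°) = 0.9769
σ = 12.352° → d = Rσ = 6364·0.21559 = 1372 km

1372 km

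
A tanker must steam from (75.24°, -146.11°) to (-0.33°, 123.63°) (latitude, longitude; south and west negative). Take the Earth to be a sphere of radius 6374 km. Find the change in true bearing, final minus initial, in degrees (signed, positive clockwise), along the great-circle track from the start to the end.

At departure: θ₁ = atan2(sin Δλ cos φ₂, cos φ₁ sin φ₂ − sin φ₁ cos φ₂ cos Δλ) = 270.17°
At arrival: θ₂ = atan2(sin Δλ cos φ₁, −cos φ₂ sin φ₁ + sin φ₂ cos φ₁ cos Δλ) = 194.76°
Δθ = θ₂ − θ₁ = -75.4°

-75.4°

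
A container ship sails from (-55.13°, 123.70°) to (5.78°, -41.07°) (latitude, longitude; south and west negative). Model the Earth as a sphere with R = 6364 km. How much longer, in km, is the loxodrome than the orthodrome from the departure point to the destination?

2521 km

Great circle: cos σ = sin φ₁ sin φ₂ + cos φ₁ cos φ₂ cos Δλ,  σ = 2.2542 rad → d_gc = 14345.9 km
Rhumb line: Δψ = +1.2592, q = Δφ/Δψ = 0.8442, d_rh = R√(Δφ²+q²Δλ²) = 16866.7 km
Excess = 16866.7 − 14345.9 = 2520.8 ≈ 2521 km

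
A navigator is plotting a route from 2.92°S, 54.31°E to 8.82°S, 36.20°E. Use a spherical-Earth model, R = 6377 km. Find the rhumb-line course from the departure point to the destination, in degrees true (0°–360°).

251.9°

Meridional parts: M(φ₁)=-0.0510, M(φ₂)=-0.1545 → ΔM = -0.1036;  Δλ = -0.3161 rad
tan C = Δλ / ΔM = +3.0520 → C = 251.86°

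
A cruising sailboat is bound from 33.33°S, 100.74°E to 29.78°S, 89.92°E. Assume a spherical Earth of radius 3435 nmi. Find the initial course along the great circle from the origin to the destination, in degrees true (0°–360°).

288.2°

N = sin Δλ·cos φ₂ = -0.1629;  D = cos φ₁ sin φ₂ − sin φ₁ cos φ₂ cos Δλ = +0.0534
initial course = atan2(N, D) = 288.16°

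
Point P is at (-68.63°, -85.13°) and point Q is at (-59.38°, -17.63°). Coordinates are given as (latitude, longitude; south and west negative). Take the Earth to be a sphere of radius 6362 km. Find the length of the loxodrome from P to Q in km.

Rhumb course C = atan2(Δλ, Δψ) with Δψ = ln[tan(π/4+φ₂/2)/tan(π/4+φ₁/2)] = +0.3722, Δλ = +1.1781 → C = 72.47°
d = R·|Δφ| / |cos C| = 6362·0.16144 / 0.30124 = 3410 km

3410 km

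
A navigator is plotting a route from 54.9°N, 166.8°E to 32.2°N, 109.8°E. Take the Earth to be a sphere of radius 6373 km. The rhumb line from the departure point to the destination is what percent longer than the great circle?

2.1%

Great circle: σ = 0.7940 rad → d_gc = Rσ = 5060.4 km
Rhumb: Δφ = -0.3962, Δλ = -0.9948, Δψ = -0.5570, q = Δφ/Δψ = 0.7112 → d_rh = R√(Δφ²+q²Δλ²) = 5168.1 km
Excess = (5168.1 − 5060.4) / 5060.4 = 107.7 / 5060.4 = 2.13% ≈ 2.1%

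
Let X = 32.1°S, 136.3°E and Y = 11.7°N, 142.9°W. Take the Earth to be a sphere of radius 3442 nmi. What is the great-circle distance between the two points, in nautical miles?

5321 nmi

cos σ = sin φ₁ sin φ₂ + cos φ₁ cos φ₂ cos Δλ
      = sin(-32.10°)sin(11.70°) + cos(-32.10°)cos(11.70°)cos(80.80°) = 0.0249
σ = 88.575° → d = Rσ = 3442·1.54593 = 5321 nmi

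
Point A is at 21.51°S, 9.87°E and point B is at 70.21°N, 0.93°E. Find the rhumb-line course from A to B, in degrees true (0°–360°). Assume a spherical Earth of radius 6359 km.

355.8°

Δψ = ln[tan(π/4+φ₂/2)/tan(π/4+φ₁/2)] = +2.1307
Δλ = -0.1560 rad (taken the short way round)
course = atan2(Δλ, Δψ) = 355.81°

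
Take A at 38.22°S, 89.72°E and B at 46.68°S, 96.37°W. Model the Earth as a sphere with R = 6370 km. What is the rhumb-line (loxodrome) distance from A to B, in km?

Δψ = ln[tan(π/4+φ₂/2)/tan(π/4+φ₁/2)] = -0.2006;  Δφ = -0.1477 rad,  Δλ = +3.0353 rad
q = Δφ/Δψ = 0.7361
d = R·√(Δφ² + q²Δλ²) = 6370·2.23907 = 14263 km

14263 km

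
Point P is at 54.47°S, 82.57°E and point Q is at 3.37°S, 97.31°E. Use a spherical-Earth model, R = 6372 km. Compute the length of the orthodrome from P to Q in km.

cos σ = sin φ₁ sin φ₂ + cos φ₁ cos φ₂ cos Δλ
      = sin(-54.47°)sin(-3.37°) + cos(-54.47°)cos(-3.37°)cos(14.74°) = 0.6089
σ = 52.492° → d = Rσ = 6372·0.91616 = 5838 km

5838 km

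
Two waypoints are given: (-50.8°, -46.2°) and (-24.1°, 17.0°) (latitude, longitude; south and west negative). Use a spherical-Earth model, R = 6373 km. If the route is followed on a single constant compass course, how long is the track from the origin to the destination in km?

Rhumb course C = atan2(Δλ, Δψ) with Δψ = ln[tan(π/4+φ₂/2)/tan(π/4+φ₁/2)] = +0.5990, Δλ = +1.1030 → C = 61.50°
d = R·|Δφ| / |cos C| = 6373·0.46600 / 0.47721 = 6223 km

6223 km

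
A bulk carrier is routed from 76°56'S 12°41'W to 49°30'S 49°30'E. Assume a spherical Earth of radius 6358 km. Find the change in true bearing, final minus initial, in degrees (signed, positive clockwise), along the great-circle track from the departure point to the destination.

At departure: θ₁ = atan2(sin Δλ cos φ₂, cos φ₁ sin φ₂ − sin φ₁ cos φ₂ cos Δλ) = 77.89°
At arrival: θ₂ = atan2(sin Δλ cos φ₁, −cos φ₂ sin φ₁ + sin φ₂ cos φ₁ cos Δλ) = 19.90°
Δθ = θ₂ − θ₁ = -58.0°

-58.0°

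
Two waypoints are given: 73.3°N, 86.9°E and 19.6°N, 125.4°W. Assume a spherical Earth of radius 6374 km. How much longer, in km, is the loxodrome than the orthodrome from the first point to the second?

2064 km

Great circle: cos σ = sin φ₁ sin φ₂ + cos φ₁ cos φ₂ cos Δλ,  σ = 1.4782 rad → d_gc = 9421.9 km
Rhumb line: Δψ = -1.5699, q = Δφ/Δψ = 0.5970, d_rh = R√(Δφ²+q²Δλ²) = 11485.5 km
Excess = 11485.5 − 9421.9 = 2063.6 ≈ 2064 km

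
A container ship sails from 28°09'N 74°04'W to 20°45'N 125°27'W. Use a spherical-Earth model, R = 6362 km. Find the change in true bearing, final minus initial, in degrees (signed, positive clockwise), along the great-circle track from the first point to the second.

At departure: θ₁ = atan2(sin Δλ cos φ₂, cos φ₁ sin φ₂ − sin φ₁ cos φ₂ cos Δλ) = 272.90°
At arrival: θ₂ = atan2(sin Δλ cos φ₁, −cos φ₂ sin φ₁ + sin φ₂ cos φ₁ cos Δλ) = 250.33°
Δθ = θ₂ − θ₁ = -22.6°

-22.6°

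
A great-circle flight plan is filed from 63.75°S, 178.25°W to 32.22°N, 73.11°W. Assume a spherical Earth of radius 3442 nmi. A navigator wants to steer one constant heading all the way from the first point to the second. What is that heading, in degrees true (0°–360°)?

Δψ = ln[tan(π/4+φ₂/2)/tan(π/4+φ₁/2)] = +2.0506
Δλ = +1.8350 rad (taken the short way round)
course = atan2(Δλ, Δψ) = 41.83°

41.8°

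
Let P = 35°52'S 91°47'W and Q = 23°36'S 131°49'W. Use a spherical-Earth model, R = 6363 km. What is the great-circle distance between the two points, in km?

4061 km

Haversine: a = sin²(Δφ/2)+cos φ₁ cos φ₂ sin²(Δλ/2) = 0.09842;  σ = 2·atan2(√a,√(1−a))
σ = 36.568° → d = Rσ = 6363·0.63822 = 4061 km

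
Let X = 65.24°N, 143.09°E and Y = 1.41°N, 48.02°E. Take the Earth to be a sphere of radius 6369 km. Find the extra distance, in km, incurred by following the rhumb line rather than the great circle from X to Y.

Great circle: cos σ = sin φ₁ sin φ₂ + cos φ₁ cos φ₂ cos Δλ,  σ = 1.5855 rad → d_gc = 10097.8 km
Rhumb line: Δψ = -1.4918, q = Δφ/Δψ = 0.7468, d_rh = R√(Δφ²+q²Δλ²) = 10612.6 km
Excess = 10612.6 − 10097.8 = 514.8 ≈ 515 km

515 km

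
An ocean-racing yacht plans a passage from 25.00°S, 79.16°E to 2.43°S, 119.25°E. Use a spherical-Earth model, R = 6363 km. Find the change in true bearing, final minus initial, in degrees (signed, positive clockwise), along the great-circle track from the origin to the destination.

-10.1°

At departure: θ₁ = atan2(sin Δλ cos φ₂, cos φ₁ sin φ₂ − sin φ₁ cos φ₂ cos Δλ) = 66.14°
At arrival: θ₂ = atan2(sin Δλ cos φ₁, −cos φ₂ sin φ₁ + sin φ₂ cos φ₁ cos Δλ) = 56.06°
Δθ = θ₂ − θ₁ = -10.1°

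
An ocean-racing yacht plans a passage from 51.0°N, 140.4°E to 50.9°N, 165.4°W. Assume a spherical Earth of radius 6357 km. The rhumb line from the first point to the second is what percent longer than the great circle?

Great circle: σ = 0.5822 rad → d_gc = Rσ = 3700.9 km
Rhumb: Δφ = -0.0017, Δλ = +0.9460, Δψ = -0.0028, q = Δφ/Δψ = 0.6300 → d_rh = R√(Δφ²+q²Δλ²) = 3788.5 km
Excess = (3788.5 − 3700.9) / 3700.9 = 87.6 / 3700.9 = 2.37% ≈ 2.4%

2.4%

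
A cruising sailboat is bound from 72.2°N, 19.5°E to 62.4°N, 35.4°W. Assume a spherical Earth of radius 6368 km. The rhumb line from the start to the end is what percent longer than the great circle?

Great circle: σ = 0.3892 rad → d_gc = Rσ = 2478.4 km
Rhumb: Δφ = -0.1710, Δλ = -0.9582, Δψ = -0.4501, q = Δφ/Δψ = 0.3800 → d_rh = R√(Δφ²+q²Δλ²) = 2561.6 km
Excess = (2561.6 − 2478.4) / 2478.4 = 83.2 / 2478.4 = 3.36% ≈ 3.4%

3.4%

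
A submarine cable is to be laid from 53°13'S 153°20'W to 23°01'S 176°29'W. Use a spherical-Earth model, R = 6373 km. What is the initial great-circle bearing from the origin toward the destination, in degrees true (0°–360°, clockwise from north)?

320.8°

θ = atan2( sin Δλ·cos φ₂ ,  cos φ₁ sin φ₂ − sin φ₁ cos φ₂ cos Δλ )
  = atan2(-0.3618, +0.4437) = 320.80°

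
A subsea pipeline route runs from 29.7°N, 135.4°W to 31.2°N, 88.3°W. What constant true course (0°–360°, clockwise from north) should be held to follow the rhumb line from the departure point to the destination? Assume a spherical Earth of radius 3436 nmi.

87.9°

Meridional parts: M(φ₁)=+0.5433, M(φ₂)=+0.5736 → ΔM = +0.0304;  Δλ = +0.8221 rad
tan C = Δλ / ΔM = +27.0677 → C = 87.88°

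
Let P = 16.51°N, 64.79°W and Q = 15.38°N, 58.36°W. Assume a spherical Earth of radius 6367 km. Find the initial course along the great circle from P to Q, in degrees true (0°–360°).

θ = atan2( sin Δλ·cos φ₂ ,  cos φ₁ sin φ₂ − sin φ₁ cos φ₂ cos Δλ )
  = atan2(+0.1080, -0.0180) = 99.46°

99.5°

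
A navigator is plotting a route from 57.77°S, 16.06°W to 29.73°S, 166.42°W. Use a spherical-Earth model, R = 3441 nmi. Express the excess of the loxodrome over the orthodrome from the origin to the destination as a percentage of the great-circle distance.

22.6%

Great circle: σ = 1.5538 rad → d_gc = Rσ = 5346.7 nmi
Rhumb: Δφ = +0.4894, Δλ = -2.6243, Δψ = +0.6977, q = Δφ/Δψ = 0.7014 → d_rh = R√(Δφ²+q²Δλ²) = 6553.7 nmi
Excess = (6553.7 − 5346.7) / 5346.7 = 1207.0 / 5346.7 = 22.57% ≈ 22.6%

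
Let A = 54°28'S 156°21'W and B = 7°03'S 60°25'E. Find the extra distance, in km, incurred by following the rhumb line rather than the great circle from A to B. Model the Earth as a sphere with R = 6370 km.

1649 km

Great circle: cos σ = sin φ₁ sin φ₂ + cos φ₁ cos φ₂ cos Δλ,  σ = 1.9414 rad → d_gc = 12366.7 km
Rhumb line: Δψ = +1.0148, q = Δφ/Δψ = 0.8155, d_rh = R√(Δφ²+q²Δλ²) = 14016.1 km
Excess = 14016.1 − 12366.7 = 1649.4 ≈ 1649 km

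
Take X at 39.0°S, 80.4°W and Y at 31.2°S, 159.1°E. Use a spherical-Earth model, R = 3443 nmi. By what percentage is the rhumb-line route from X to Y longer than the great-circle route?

8.9%

Great circle: σ = 1.5822 rad → d_gc = Rσ = 5447.4 nmi
Rhumb: Δφ = +0.1361, Δλ = -2.1031, Δψ = +0.1667, q = Δφ/Δψ = 0.8169 → d_rh = R√(Δφ²+q²Δλ²) = 5933.7 nmi
Excess = (5933.7 − 5447.4) / 5447.4 = 486.3 / 5447.4 = 8.93% ≈ 8.9%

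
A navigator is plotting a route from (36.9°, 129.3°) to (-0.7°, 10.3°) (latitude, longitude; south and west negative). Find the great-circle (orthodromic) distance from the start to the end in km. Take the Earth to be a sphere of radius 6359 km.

Haversine: a = sin²(Δφ/2)+cos φ₁ cos φ₂ sin²(Δλ/2) = 0.69750;  σ = 2·atan2(√a,√(1−a))
σ = 113.266° → d = Rσ = 6359·1.97687 = 12571 km

12571 km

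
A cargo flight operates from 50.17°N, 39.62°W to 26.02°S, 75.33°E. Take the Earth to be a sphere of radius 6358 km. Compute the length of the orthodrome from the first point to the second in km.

Haversine: a = sin²(Δφ/2)+cos φ₁ cos φ₂ sin²(Δλ/2) = 0.78984;  σ = 2·atan2(√a,√(1−a))
σ = 125.429° → d = Rσ = 6358·2.18914 = 13919 km

13919 km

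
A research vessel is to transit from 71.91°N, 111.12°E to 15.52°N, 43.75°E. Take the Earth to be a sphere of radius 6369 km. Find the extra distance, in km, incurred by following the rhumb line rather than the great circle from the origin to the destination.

249 km

Great circle: cos σ = sin φ₁ sin φ₂ + cos φ₁ cos φ₂ cos Δλ,  σ = 1.1924 rad → d_gc = 7594.1 km
Rhumb line: Δψ = -1.5634, q = Δφ/Δψ = 0.6295, d_rh = R√(Δφ²+q²Δλ²) = 7843.3 km
Excess = 7843.3 − 7594.1 = 249.2 ≈ 249 km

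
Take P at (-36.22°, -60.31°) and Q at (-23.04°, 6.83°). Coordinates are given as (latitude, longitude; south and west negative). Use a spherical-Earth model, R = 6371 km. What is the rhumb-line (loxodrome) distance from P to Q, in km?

6630 km

Δψ = ln[tan(π/4+φ₂/2)/tan(π/4+φ₁/2)] = +0.2656;  Δφ = +0.2300 rad,  Δλ = +1.1718 rad
q = Δφ/Δψ = 0.8661
d = R·√(Δφ² + q²Δλ²) = 6371·1.04062 = 6630 km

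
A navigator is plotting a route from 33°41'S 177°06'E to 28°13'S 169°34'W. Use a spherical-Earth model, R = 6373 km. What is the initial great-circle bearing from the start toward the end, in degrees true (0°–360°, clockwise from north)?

68.0°

θ = atan2( sin Δλ·cos φ₂ ,  cos φ₁ sin φ₂ − sin φ₁ cos φ₂ cos Δλ )
  = atan2(+0.2032, +0.0821) = 68.00°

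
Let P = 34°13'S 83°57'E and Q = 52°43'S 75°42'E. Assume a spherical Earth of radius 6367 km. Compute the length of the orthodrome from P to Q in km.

Haversine: a = sin²(Δφ/2)+cos φ₁ cos φ₂ sin²(Δλ/2) = 0.02843;  σ = 2·atan2(√a,√(1−a))
σ = 19.414° → d = Rσ = 6367·0.33884 = 2157 km

2157 km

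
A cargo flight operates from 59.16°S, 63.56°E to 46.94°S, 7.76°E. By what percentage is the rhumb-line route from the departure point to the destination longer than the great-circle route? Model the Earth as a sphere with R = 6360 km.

Great circle: σ = 0.6022 rad → d_gc = Rσ = 3830.3 km
Rhumb: Δφ = +0.2133, Δλ = -0.9739, Δψ = +0.3579, q = Δφ/Δψ = 0.5959 → d_rh = R√(Δφ²+q²Δλ²) = 3932.4 km
Excess = (3932.4 − 3830.3) / 3830.3 = 102.1 / 3830.3 = 2.67% ≈ 2.7%

2.7%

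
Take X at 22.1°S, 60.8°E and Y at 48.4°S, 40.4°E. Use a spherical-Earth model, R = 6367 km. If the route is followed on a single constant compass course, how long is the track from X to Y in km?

3442 km

Δψ = ln[tan(π/4+φ₂/2)/tan(π/4+φ₁/2)] = -0.5723;  Δφ = -0.4590 rad,  Δλ = -0.3560 rad
q = Δφ/Δψ = 0.8021
d = R·√(Δφ² + q²Δλ²) = 6367·0.54061 = 3442 km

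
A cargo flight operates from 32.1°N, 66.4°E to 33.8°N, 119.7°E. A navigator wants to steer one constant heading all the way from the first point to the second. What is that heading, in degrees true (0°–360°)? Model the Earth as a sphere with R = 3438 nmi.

Δψ = ln[tan(π/4+φ₂/2)/tan(π/4+φ₁/2)] = +0.0354
Δλ = +0.9303 rad (taken the short way round)
course = atan2(Δλ, Δψ) = 87.82°

87.8°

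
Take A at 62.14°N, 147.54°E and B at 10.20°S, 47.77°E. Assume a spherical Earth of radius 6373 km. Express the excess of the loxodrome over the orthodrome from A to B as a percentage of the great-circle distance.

4.2%

Great circle: σ = 1.8076 rad → d_gc = Rσ = 11519.9 km
Rhumb: Δφ = -1.2626, Δλ = -1.7413, Δψ = -1.5732, q = Δφ/Δψ = 0.8026 → d_rh = R√(Δφ²+q²Δλ²) = 12002.8 km
Excess = (12002.8 − 11519.9) / 11519.9 = 482.9 / 11519.9 = 4.19% ≈ 4.2%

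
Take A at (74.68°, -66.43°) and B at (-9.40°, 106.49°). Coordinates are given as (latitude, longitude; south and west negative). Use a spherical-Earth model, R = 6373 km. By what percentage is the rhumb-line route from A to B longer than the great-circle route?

Great circle: σ = 2.0001 rad → d_gc = Rσ = 12746.3 km
Rhumb: Δφ = -1.4675, Δλ = +3.0180, Δψ = -2.1710, q = Δφ/Δψ = 0.6759 → d_rh = R√(Δφ²+q²Δλ²) = 16015.1 km
Excess = (16015.1 − 12746.3) / 12746.3 = 3268.8 / 12746.3 = 25.645% ≈ 25.6%

25.6%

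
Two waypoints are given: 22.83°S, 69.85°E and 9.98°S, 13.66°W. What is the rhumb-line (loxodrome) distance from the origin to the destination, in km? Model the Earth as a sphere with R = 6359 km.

Rhumb course C = atan2(Δλ, Δψ) with Δψ = ln[tan(π/4+φ₂/2)/tan(π/4+φ₁/2)] = +0.2344, Δλ = -1.4575 → C = 279.13°
d = R·|Δφ| / |cos C| = 6359·0.22427 / 0.15876 = 8983 km

8983 km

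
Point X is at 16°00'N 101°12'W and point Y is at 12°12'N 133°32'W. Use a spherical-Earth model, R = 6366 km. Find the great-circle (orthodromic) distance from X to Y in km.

Haversine: a = sin²(Δφ/2)+cos φ₁ cos φ₂ sin²(Δλ/2) = 0.07394;  σ = 2·atan2(√a,√(1−a))
σ = 31.556° → d = Rσ = 6366·0.55076 = 3506 km

3506 km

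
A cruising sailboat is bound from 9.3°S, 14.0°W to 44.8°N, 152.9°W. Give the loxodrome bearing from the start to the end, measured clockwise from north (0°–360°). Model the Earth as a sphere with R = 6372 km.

293.2°

Meridional parts: M(φ₁)=-0.1630, M(φ₂)=+0.8764 → ΔM = +1.0395;  Δλ = -2.4243 rad
tan C = Δλ / ΔM = -2.3322 → C = 293.21°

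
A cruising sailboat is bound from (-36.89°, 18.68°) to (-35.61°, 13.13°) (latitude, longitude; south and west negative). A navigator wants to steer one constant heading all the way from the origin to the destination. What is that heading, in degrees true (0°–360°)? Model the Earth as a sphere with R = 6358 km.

Δψ = ln[tan(π/4+φ₂/2)/tan(π/4+φ₁/2)] = +0.0277
Δλ = -0.0969 rad (taken the short way round)
course = atan2(Δλ, Δψ) = 285.96°

286.0°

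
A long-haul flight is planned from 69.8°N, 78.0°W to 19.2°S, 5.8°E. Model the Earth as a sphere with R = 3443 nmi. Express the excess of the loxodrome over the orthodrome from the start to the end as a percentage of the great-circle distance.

3.0%

Great circle: σ = 1.8477 rad → d_gc = Rσ = 6361.8 nmi
Rhumb: Δφ = -1.5533, Δλ = +1.4626, Δψ = -2.0668, q = Δφ/Δψ = 0.7516 → d_rh = R√(Δφ²+q²Δλ²) = 6551.8 nmi
Excess = (6551.8 − 6361.8) / 6361.8 = 190.0 / 6361.8 = 2.99% ≈ 3.0%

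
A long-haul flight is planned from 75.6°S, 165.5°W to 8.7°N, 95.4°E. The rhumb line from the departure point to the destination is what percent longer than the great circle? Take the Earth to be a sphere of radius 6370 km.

6.1%

Great circle: σ = 1.7573 rad → d_gc = Rσ = 11193.8 km
Rhumb: Δφ = +1.4713, Δλ = -1.7296, Δψ = +2.2213, q = Δφ/Δψ = 0.6624 → d_rh = R√(Δφ²+q²Δλ²) = 11878.4 km
Excess = (11878.4 − 11193.8) / 11193.8 = 684.6 / 11193.8 = 6.12% ≈ 6.1%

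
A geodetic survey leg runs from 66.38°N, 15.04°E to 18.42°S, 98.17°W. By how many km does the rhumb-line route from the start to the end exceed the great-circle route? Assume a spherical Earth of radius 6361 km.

727 km

Great circle: cos σ = sin φ₁ sin φ₂ + cos φ₁ cos φ₂ cos Δλ,  σ = 2.0256 rad → d_gc = 12885.1 km
Rhumb line: Δψ = -1.8922, q = Δφ/Δψ = 0.7822, d_rh = R√(Δφ²+q²Δλ²) = 13611.9 km
Excess = 13611.9 − 12885.1 = 726.8 ≈ 727 km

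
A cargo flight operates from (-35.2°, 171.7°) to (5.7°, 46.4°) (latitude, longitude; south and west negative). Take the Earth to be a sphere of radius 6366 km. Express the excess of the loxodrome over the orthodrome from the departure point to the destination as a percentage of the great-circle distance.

Great circle: σ = 2.1260 rad → d_gc = Rσ = 13534.1 km
Rhumb: Δφ = +0.7138, Δλ = -2.1869, Δψ = +0.7568, q = Δφ/Δψ = 0.9433 → d_rh = R√(Δφ²+q²Δλ²) = 13896.4 km
Excess = (13896.4 − 13534.1) / 13534.1 = 362.3 / 13534.1 = 2.68% ≈ 2.7%

2.7%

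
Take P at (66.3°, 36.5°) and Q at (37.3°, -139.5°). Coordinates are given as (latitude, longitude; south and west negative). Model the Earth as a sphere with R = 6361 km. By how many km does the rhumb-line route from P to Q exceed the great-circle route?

Great circle: cos σ = sin φ₁ sin φ₂ + cos φ₁ cos φ₂ cos Δλ,  σ = 1.3326 rad → d_gc = 8476.9 km
Rhumb line: Δψ = -0.8589, q = Δφ/Δψ = 0.5893, d_rh = R√(Δφ²+q²Δλ²) = 11955.7 km
Excess = 11955.7 − 8476.9 = 3478.8 ≈ 3479 km

3479 km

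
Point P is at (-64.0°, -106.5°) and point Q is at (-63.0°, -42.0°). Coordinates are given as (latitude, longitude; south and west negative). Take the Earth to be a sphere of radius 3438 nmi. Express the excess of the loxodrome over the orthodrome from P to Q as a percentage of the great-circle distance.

4.5%

Great circle: σ = 0.4810 rad → d_gc = Rσ = 1653.8 nmi
Rhumb: Δφ = +0.0175, Δλ = +1.1257, Δψ = +0.0391, q = Δφ/Δψ = 0.4461 → d_rh = R√(Δφ²+q²Δλ²) = 1727.8 nmi
Excess = (1727.8 − 1653.8) / 1653.8 = 74.0 / 1653.8 = 4.47% ≈ 4.5%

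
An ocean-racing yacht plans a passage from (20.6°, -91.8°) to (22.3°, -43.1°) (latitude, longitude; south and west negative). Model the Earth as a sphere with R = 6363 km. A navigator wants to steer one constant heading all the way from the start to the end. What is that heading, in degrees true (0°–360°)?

Δψ = ln[tan(π/4+φ₂/2)/tan(π/4+φ₁/2)] = +0.0319
Δλ = +0.8500 rad (taken the short way round)
course = atan2(Δλ, Δψ) = 87.85°

87.9°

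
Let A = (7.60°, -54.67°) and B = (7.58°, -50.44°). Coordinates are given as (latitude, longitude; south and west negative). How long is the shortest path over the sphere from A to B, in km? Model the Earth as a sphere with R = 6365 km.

466 km

Haversine: a = sin²(Δφ/2)+cos φ₁ cos φ₂ sin²(Δλ/2) = 0.00134;  σ = 2·atan2(√a,√(1−a))
σ = 4.193° → d = Rσ = 6365·0.07318 = 466 km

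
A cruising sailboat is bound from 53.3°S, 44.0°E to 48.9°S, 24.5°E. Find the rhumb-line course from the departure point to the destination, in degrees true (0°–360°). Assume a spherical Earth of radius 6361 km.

289.8°

Meridional parts: M(φ₁)=-1.1036, M(φ₂)=-0.9812 → ΔM = +0.1224;  Δλ = -0.3403 rad
tan C = Δλ / ΔM = -2.7802 → C = 289.78°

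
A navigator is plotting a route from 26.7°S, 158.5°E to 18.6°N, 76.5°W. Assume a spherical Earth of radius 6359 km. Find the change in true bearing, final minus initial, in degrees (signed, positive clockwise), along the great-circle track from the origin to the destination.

-16.7°

At departure: θ₁ = atan2(sin Δλ cos φ₂, cos φ₁ sin φ₂ − sin φ₁ cos φ₂ cos Δλ) = 87.00°
At arrival: θ₂ = atan2(sin Δλ cos φ₁, −cos φ₂ sin φ₁ + sin φ₂ cos φ₁ cos Δλ) = 70.27°
Δθ = θ₂ − θ₁ = -16.7°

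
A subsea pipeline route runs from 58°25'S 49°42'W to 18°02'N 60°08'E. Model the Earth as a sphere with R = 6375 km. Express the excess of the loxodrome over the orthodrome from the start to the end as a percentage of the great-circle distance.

3.8%

Great circle: σ = 2.0183 rad → d_gc = Rσ = 12866.4 km
Rhumb: Δφ = +1.3343, Δλ = +1.9170, Δψ = +1.5830, q = Δφ/Δψ = 0.8429 → d_rh = R√(Δφ²+q²Δλ²) = 13358.7 km
Excess = (13358.7 − 12866.4) / 12866.4 = 492.3 / 12866.4 = 3.83% ≈ 3.8%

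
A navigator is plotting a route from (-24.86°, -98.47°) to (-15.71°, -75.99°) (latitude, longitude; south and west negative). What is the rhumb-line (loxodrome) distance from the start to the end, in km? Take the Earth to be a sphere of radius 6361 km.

2549 km

Δψ = ln[tan(π/4+φ₂/2)/tan(π/4+φ₁/2)] = +0.1705;  Δφ = +0.1597 rad,  Δλ = +0.3924 rad
q = Δφ/Δψ = 0.9367
d = R·√(Δφ² + q²Δλ²) = 6361·0.40072 = 2549 km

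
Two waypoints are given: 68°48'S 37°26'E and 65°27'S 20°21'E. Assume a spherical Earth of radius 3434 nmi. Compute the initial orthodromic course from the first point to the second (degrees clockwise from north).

288.7°

θ = atan2( sin Δλ·cos φ₂ ,  cos φ₁ sin φ₂ − sin φ₁ cos φ₂ cos Δλ )
  = atan2(-0.1221, +0.0413) = 288.71°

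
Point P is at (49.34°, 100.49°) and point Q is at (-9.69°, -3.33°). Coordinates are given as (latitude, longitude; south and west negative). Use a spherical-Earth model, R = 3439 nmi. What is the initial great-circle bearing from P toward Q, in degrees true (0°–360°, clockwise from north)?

N = sin Δλ·cos φ₂ = -0.9572;  D = cos φ₁ sin φ₂ − sin φ₁ cos φ₂ cos Δλ = +0.0690
initial course = atan2(N, D) = 274.12°

274.1°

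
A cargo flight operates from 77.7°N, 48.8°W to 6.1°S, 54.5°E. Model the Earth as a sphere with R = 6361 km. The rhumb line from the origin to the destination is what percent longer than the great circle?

Great circle: σ = 1.7239 rad → d_gc = Rσ = 10966.0 km
Rhumb: Δφ = -1.4626, Δλ = +1.8029, Δψ = -2.3346, q = Δφ/Δψ = 0.6265 → d_rh = R√(Δφ²+q²Δλ²) = 11754.8 km
Excess = (11754.8 − 10966.0) / 10966.0 = 788.8 / 10966.0 = 7.19% ≈ 7.2%

7.2%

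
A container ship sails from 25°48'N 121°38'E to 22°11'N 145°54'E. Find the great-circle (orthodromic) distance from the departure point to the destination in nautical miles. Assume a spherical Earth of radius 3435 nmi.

cos σ = sin φ₁ sin φ₂ + cos φ₁ cos φ₂ cos Δλ
      = sin(25.80°)sin(22.18°) + cos(25.80°)cos(22.18°)cos(24.27°) = 0.9243
σ = 22.430° → d = Rσ = 3435·0.39148 = 1345 nmi

1345 nmi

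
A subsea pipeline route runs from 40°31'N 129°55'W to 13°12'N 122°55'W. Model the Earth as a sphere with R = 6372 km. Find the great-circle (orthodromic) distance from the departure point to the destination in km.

Haversine: a = sin²(Δφ/2)+cos φ₁ cos φ₂ sin²(Δλ/2) = 0.05852;  σ = 2·atan2(√a,√(1−a))
σ = 27.998° → d = Rσ = 6372·0.48865 = 3114 km

3114 km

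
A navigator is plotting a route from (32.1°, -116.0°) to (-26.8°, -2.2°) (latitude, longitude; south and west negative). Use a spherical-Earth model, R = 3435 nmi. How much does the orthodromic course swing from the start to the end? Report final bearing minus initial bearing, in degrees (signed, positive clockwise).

+9.3°

Initial bearing θ₁ = atan2(sin Δλ cos φ₂, cos φ₁ sin φ₂ − sin φ₁ cos φ₂ cos Δλ) = 103.13°
Final bearing θ₂ = (initial bearing from the destination back to the start) + 180° = 112.45°
Δθ = θ₂ − θ₁ = +9.3°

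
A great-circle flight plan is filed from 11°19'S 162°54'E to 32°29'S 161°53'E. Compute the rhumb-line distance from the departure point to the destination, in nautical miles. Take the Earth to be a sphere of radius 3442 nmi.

Rhumb course C = atan2(Δλ, Δψ) with Δψ = ln[tan(π/4+φ₂/2)/tan(π/4+φ₁/2)] = -0.4012, Δλ = -0.0177 → C = 182.53°
d = R·|Δφ| / |cos C| = 3442·0.36943 / 0.99902 = 1273 nmi

1273 nmi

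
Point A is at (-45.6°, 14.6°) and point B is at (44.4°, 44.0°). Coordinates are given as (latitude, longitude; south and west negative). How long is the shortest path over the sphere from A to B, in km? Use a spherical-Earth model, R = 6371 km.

cos σ = sin φ₁ sin φ₂ + cos φ₁ cos φ₂ cos Δλ
      = sin(-45.60°)sin(44.40°) + cos(-45.60°)cos(44.40°)cos(29.40°) = -0.0644
σ = 93.691° → d = Rσ = 6371·1.63522 = 10418 km

10418 km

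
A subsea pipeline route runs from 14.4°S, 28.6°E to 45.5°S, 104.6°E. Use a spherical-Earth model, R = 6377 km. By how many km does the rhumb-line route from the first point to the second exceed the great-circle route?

Great circle: cos σ = sin φ₁ sin φ₂ + cos φ₁ cos φ₂ cos Δλ,  σ = 1.2222 rad → d_gc = 7793.7 km
Rhumb line: Δψ = -0.6398, q = Δφ/Δψ = 0.8484, d_rh = R√(Δφ²+q²Δλ²) = 7968.0 km
Excess = 7968.0 − 7793.7 = 174.3 ≈ 174 km

174 km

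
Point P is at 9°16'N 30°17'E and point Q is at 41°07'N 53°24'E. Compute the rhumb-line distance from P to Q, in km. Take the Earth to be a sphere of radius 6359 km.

Δψ = ln[tan(π/4+φ₂/2)/tan(π/4+φ₁/2)] = +0.6261;  Δφ = +0.5559 rad,  Δλ = +0.4035 rad
q = Δφ/Δψ = 0.8878
d = R·√(Δφ² + q²Δλ²) = 6359·0.66130 = 4205 km

4205 km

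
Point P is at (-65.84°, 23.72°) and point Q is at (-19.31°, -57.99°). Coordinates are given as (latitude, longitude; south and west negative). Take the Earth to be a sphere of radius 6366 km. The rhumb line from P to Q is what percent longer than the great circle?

4.7%

Great circle: σ = 1.2053 rad → d_gc = Rσ = 7673.0 km
Rhumb: Δφ = +0.8121, Δλ = -1.4261, Δψ = +1.1981, q = Δφ/Δψ = 0.6778 → d_rh = R√(Δφ²+q²Δλ²) = 8037.1 km
Excess = (8037.1 − 7673.0) / 7673.0 = 364.1 / 7673.0 = 4.745% ≈ 4.7%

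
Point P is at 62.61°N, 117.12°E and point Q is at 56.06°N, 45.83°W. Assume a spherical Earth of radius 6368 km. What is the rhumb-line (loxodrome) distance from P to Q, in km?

9232 km

Δψ = ln[tan(π/4+φ₂/2)/tan(π/4+φ₁/2)] = -0.2250;  Δφ = -0.1143 rad,  Δλ = -2.8440 rad
q = Δφ/Δψ = 0.5082
d = R·√(Δφ² + q²Δλ²) = 6368·1.44971 = 9232 km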